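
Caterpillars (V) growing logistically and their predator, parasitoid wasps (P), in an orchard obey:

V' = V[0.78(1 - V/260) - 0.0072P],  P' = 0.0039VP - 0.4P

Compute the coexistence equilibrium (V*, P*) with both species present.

V* ≈ 103, P* ≈ 65.6

From dP/dt = 0 with P > 0: 0.0039V* = 0.4, so V* = 103.
Substitute into dV/dt = 0: 0.78(1 - 103/260) = 0.0072P*.
The bracket is 0.606, giving P* = 0.472/0.0072 = 65.6.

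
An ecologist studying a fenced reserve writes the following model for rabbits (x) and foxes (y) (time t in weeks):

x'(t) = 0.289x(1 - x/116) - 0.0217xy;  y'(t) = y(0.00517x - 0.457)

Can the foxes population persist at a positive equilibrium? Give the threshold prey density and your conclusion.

The predator equation gives dy/dt > 0 only when x > 0.457/0.00517 = 88.4.
Without the predator, x → K = 116. Since 116 > 88.4, the predator can invade and persist.

Threshold x = 88.4; K > 88.4, so yes, the predator persists.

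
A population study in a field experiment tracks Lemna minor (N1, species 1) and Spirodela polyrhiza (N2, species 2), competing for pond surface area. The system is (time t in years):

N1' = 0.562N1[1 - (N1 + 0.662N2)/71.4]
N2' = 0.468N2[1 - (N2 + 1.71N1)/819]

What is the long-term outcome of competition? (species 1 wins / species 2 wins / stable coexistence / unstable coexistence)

Compare the nullcline intercepts: K1/α12 = 71.4/0.662 = 108 < K2 = 819; K2/α21 = 819/1.71 = 479 > K1 = 71.4.
Since the inequalities point opposite ways, species 2 can invade but species 1 cannot.

species 2 excludes species 1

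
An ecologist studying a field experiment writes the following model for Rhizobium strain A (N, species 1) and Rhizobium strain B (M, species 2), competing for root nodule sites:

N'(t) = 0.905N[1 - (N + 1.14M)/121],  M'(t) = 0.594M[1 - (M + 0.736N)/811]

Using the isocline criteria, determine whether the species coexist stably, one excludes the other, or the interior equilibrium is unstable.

species 2 excludes species 1

Compare the nullcline intercepts: K1/α12 = 121/1.14 = 106 < K2 = 811; K2/α21 = 811/0.736 = 1100 > K1 = 121.
Since the inequalities point opposite ways, species 2 can invade but species 1 cannot.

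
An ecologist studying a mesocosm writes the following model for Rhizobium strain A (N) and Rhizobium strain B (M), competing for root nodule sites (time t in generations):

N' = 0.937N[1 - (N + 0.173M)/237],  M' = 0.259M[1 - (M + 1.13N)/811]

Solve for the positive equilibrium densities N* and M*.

Setting both brackets to zero gives the nullclines N + 0.173M = 237 and 1.13N + M = 811.
Substituting M = 811 - 1.13N into the first: N(1 - 0.173·1.13) = 237 - 0.173·811.
So N* = 96.7/0.805 = 120, and then M* = 811 - 1.13·120 = 675.

N* ≈ 120, M* ≈ 675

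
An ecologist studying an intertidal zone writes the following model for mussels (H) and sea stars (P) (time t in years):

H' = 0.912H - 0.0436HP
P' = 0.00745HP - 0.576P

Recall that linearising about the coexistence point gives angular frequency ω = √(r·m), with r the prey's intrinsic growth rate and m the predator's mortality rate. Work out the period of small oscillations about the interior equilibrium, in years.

T ≈ 8.67 years

Here r = 0.912 and m = 0.576, so r·m = 0.525.
ω = √0.525 = 0.725 per year, hence T = 2π/ω ≈ 8.67 years.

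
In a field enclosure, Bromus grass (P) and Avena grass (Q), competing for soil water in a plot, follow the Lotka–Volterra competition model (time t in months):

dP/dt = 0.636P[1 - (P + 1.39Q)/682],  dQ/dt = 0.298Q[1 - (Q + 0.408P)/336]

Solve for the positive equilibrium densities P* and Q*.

Setting both brackets to zero gives the nullclines P + 1.39Q = 682 and 0.408P + Q = 336.
Substituting Q = 336 - 0.408P into the first: P(1 - 1.39·0.408) = 682 - 1.39·336.
So P* = 215/0.433 = 497, and then Q* = 336 - 0.408·497 = 133.

P* ≈ 497, Q* ≈ 133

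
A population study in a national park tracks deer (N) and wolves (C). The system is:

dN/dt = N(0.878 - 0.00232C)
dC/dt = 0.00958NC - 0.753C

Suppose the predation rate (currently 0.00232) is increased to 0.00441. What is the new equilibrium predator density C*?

C* ≈ 199

At the interior fixed point, setting dN/dt = 0 with N > 0 fixes C* = (prey growth rate)/(NC coefficient) — independent of the other coefficients.
With the change, C* = 0.878/0.00441 = 199; it falls from 378.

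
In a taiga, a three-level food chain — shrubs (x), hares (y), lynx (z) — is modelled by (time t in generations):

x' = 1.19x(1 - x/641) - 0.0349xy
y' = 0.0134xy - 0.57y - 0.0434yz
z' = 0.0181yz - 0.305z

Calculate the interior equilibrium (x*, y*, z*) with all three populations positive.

x* ≈ 324, y* ≈ 16.9, z* ≈ 87

From dz/dt = 0: 0.0181y* = 0.305, so y* = 16.9.
From dx/dt = 0: 1.19(1 - x*/641) = 0.0349·16.9, giving x* = 641·(1 - 0.494) = 324.
From dy/dt = 0: 0.0134·324 - 0.57 = 0.0434z*, so z* = 3.77/0.0434 = 87.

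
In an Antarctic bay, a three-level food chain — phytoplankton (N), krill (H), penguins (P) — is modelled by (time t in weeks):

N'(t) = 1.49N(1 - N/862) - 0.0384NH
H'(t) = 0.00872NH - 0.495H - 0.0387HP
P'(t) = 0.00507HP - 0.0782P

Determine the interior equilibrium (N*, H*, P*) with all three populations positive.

N* ≈ 519, H* ≈ 15.4, P* ≈ 104

From dP/dt = 0: 0.00507H* = 0.0782, so H* = 15.4.
From dN/dt = 0: 1.49(1 - N*/862) = 0.0384·15.4, giving N* = 862·(1 - 0.398) = 519.
From dH/dt = 0: 0.00872·519 - 0.495 = 0.0387P*, so P* = 4.03/0.0387 = 104.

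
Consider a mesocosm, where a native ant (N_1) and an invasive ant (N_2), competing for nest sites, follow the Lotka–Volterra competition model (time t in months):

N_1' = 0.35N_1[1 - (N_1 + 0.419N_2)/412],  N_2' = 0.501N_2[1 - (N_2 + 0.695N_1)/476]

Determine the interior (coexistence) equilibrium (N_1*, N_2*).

Setting both brackets to zero gives the nullclines N_1 + 0.419N_2 = 412 and 0.695N_1 + N_2 = 476.
Substituting N_2 = 476 - 0.695N_1 into the first: N_1(1 - 0.419·0.695) = 412 - 0.419·476.
So N_1* = 213/0.709 = 300, and then N_2* = 476 - 0.695·300 = 268.

N_1* ≈ 300, N_2* ≈ 268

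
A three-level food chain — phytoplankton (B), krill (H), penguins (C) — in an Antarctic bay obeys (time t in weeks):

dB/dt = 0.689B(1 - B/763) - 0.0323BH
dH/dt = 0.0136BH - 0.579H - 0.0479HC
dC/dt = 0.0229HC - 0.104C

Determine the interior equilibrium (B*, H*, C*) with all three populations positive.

From dC/dt = 0: 0.0229H* = 0.104, so H* = 4.54.
From dB/dt = 0: 0.689(1 - B*/763) = 0.0323·4.54, giving B* = 763·(1 - 0.213) = 601.
From dH/dt = 0: 0.0136·601 - 0.579 = 0.0479C*, so C* = 7.59/0.0479 = 158.

B* ≈ 601, H* ≈ 4.54, C* ≈ 158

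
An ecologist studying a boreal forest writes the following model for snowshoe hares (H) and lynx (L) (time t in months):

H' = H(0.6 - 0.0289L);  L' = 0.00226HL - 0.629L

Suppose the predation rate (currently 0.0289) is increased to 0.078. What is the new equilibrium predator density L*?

At the interior fixed point, setting dH/dt = 0 with H > 0 fixes L* = (prey growth rate)/(HL coefficient) — independent of the other coefficients.
With the change, L* = 0.6/0.078 = 7.69; it falls from 20.8.

L* ≈ 7.69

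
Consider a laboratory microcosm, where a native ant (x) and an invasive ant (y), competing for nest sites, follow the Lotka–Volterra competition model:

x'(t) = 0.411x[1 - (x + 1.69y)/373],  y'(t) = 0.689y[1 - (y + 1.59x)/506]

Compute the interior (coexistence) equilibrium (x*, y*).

Setting both brackets to zero gives the nullclines x + 1.69y = 373 and 1.59x + y = 506.
Substituting y = 506 - 1.59x into the first: x(1 - 1.69·1.59) = 373 - 1.69·506.
So x* = -482/-1.69 = 286, and then y* = 506 - 1.59·286 = 51.6.

x* ≈ 286, y* ≈ 51.6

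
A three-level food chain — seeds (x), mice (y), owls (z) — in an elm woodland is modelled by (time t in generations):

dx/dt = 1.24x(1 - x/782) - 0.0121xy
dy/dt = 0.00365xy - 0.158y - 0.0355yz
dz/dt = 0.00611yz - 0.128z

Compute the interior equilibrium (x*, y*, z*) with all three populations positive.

From dz/dt = 0: 0.00611y* = 0.128, so y* = 20.9.
From dx/dt = 0: 1.24(1 - x*/782) = 0.0121·20.9, giving x* = 782·(1 - 0.204) = 622.
From dy/dt = 0: 0.00365·622 - 0.158 = 0.0355z*, so z* = 2.11/0.0355 = 59.5.

x* ≈ 622, y* ≈ 20.9, z* ≈ 59.5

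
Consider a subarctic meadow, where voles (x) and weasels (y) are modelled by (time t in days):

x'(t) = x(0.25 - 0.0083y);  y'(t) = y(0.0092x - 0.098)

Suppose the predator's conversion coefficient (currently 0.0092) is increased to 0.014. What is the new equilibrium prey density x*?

x* ≈ 7

At the interior fixed point, setting dy/dt = 0 with y > 0 fixes x* = (predator death rate)/(xy coefficient) — independent of the other coefficients.
With the change, x* = 0.098/0.014 = 7; it falls from 10.7.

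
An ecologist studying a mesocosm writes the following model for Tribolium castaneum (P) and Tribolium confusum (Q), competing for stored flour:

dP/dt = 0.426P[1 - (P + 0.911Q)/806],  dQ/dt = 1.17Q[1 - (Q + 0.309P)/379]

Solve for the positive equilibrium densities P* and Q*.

Setting both brackets to zero gives the nullclines P + 0.911Q = 806 and 0.309P + Q = 379.
Substituting Q = 379 - 0.309P into the first: P(1 - 0.911·0.309) = 806 - 0.911·379.
So P* = 461/0.719 = 641, and then Q* = 379 - 0.309·641 = 181.

P* ≈ 641, Q* ≈ 181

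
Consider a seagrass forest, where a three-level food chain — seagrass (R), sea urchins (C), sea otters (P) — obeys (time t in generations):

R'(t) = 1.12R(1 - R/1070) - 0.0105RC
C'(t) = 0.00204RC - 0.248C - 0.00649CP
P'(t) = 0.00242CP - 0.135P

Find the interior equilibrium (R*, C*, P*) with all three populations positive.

From dP/dt = 0: 0.00242C* = 0.135, so C* = 55.8.
From dR/dt = 0: 1.12(1 - R*/1070) = 0.0105·55.8, giving R* = 1070·(1 - 0.523) = 510.
From dC/dt = 0: 0.00204·510 - 0.248 = 0.00649P*, so P* = 0.793/0.00649 = 122.

R* ≈ 510, C* ≈ 55.8, P* ≈ 122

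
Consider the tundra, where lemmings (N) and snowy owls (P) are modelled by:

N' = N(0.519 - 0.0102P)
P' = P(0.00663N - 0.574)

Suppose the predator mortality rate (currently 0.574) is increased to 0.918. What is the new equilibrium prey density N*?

N* ≈ 138

At the interior fixed point, setting dP/dt = 0 with P > 0 fixes N* = (predator death rate)/(NP coefficient) — independent of the other coefficients.
With the change, N* = 0.918/0.00663 = 138; it rises from 86.6.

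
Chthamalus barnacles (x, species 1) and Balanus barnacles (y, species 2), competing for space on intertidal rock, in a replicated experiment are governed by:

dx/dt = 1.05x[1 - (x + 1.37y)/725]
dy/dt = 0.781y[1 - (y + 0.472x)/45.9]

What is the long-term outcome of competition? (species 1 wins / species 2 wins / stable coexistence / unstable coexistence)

species 1 excludes species 2

Compare the nullcline intercepts: K1/α12 = 725/1.37 = 529 > K2 = 45.9; K2/α21 = 45.9/0.472 = 97.2 < K1 = 725.
Since the inequalities point opposite ways, species 1 can invade but species 2 cannot.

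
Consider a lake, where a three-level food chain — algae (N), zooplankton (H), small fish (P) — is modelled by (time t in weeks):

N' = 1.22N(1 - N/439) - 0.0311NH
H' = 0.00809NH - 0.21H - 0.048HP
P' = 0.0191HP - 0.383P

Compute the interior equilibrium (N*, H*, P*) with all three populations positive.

From dP/dt = 0: 0.0191H* = 0.383, so H* = 20.1.
From dN/dt = 0: 1.22(1 - N*/439) = 0.0311·20.1, giving N* = 439·(1 - 0.511) = 215.
From dH/dt = 0: 0.00809·215 - 0.21 = 0.048P*, so P* = 1.53/0.048 = 31.8.

N* ≈ 215, H* ≈ 20.1, P* ≈ 31.8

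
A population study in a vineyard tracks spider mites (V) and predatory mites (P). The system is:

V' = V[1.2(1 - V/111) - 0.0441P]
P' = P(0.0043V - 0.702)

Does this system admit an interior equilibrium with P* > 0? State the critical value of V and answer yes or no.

The predator equation gives dP/dt > 0 only when V > 0.702/0.0043 = 163.
Without the predator, V → K = 111. Since 111 < 163, the predator cannot invade.

Threshold V = 163; K < 163, so no, the predator goes extinct.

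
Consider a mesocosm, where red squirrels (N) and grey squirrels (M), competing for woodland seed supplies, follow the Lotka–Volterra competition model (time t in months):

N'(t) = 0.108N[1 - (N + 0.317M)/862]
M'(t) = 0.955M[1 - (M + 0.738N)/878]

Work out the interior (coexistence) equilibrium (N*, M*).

Setting both brackets to zero gives the nullclines N + 0.317M = 862 and 0.738N + M = 878.
Substituting M = 878 - 0.738N into the first: N(1 - 0.317·0.738) = 862 - 0.317·878.
So N* = 584/0.766 = 762, and then M* = 878 - 0.738·762 = 316.

N* ≈ 762, M* ≈ 316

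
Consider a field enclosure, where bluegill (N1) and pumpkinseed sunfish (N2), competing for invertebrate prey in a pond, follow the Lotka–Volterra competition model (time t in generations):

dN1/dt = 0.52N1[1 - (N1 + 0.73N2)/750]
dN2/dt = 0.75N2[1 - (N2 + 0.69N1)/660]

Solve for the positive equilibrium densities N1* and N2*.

Setting both brackets to zero gives the nullclines N1 + 0.73N2 = 750 and 0.69N1 + N2 = 660.
Substituting N2 = 660 - 0.69N1 into the first: N1(1 - 0.73·0.69) = 750 - 0.73·660.
So N1* = 268/0.496 = 540, and then N2* = 660 - 0.69·540 = 287.

N1* ≈ 540, N2* ≈ 287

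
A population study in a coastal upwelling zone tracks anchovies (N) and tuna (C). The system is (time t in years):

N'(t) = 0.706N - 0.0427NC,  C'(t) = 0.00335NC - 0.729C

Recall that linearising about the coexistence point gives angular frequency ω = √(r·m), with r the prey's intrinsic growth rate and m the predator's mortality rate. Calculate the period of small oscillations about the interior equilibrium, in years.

T ≈ 8.76 years

Here r = 0.706 and m = 0.729, so r·m = 0.515.
ω = √0.515 = 0.717 per year, hence T = 2π/ω ≈ 8.76 years.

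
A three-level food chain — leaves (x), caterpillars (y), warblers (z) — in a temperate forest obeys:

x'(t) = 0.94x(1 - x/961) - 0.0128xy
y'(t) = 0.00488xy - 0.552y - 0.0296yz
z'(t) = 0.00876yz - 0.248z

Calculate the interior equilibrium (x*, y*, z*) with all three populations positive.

x* ≈ 591, y* ≈ 28.3, z* ≈ 78.7

From dz/dt = 0: 0.00876y* = 0.248, so y* = 28.3.
From dx/dt = 0: 0.94(1 - x*/961) = 0.0128·28.3, giving x* = 961·(1 - 0.386) = 591.
From dy/dt = 0: 0.00488·591 - 0.552 = 0.0296z*, so z* = 2.33/0.0296 = 78.7.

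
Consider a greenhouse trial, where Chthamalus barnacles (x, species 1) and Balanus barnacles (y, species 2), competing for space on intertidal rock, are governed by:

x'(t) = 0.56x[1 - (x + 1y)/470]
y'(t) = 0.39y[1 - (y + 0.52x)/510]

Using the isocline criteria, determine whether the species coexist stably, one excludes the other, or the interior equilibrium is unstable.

species 2 excludes species 1

Compare the nullcline intercepts: K1/α12 = 470/1 = 470 < K2 = 510; K2/α21 = 510/0.52 = 981 > K1 = 470.
Since the inequalities point opposite ways, species 2 can invade but species 1 cannot.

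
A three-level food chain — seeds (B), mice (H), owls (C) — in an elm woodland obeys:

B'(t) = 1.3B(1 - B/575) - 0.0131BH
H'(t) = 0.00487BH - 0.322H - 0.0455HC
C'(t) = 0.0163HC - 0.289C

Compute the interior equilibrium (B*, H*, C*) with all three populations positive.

B* ≈ 472, H* ≈ 17.7, C* ≈ 43.5

From dC/dt = 0: 0.0163H* = 0.289, so H* = 17.7.
From dB/dt = 0: 1.3(1 - B*/575) = 0.0131·17.7, giving B* = 575·(1 - 0.179) = 472.
From dH/dt = 0: 0.00487·472 - 0.322 = 0.0455C*, so C* = 1.98/0.0455 = 43.5.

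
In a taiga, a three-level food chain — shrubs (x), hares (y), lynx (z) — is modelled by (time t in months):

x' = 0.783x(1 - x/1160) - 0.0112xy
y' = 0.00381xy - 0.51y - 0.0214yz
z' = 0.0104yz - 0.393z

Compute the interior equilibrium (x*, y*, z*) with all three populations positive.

From dz/dt = 0: 0.0104y* = 0.393, so y* = 37.8.
From dx/dt = 0: 0.783(1 - x*/1160) = 0.0112·37.8, giving x* = 1160·(1 - 0.541) = 533.
From dy/dt = 0: 0.00381·533 - 0.51 = 0.0214z*, so z* = 1.52/0.0214 = 71.1.

x* ≈ 533, y* ≈ 37.8, z* ≈ 71.1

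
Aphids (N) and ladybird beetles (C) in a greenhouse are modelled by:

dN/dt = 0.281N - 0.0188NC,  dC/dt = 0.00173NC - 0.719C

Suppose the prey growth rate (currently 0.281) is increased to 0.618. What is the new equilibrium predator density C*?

C* ≈ 32.9

At the interior fixed point, setting dN/dt = 0 with N > 0 fixes C* = (prey growth rate)/(NC coefficient) — independent of the other coefficients.
With the change, C* = 0.618/0.0188 = 32.9; it rises from 14.9.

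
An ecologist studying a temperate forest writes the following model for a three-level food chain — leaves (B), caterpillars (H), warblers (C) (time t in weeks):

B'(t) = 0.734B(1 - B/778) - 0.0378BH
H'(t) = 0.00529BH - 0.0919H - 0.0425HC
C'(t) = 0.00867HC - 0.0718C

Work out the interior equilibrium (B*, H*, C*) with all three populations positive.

From dC/dt = 0: 0.00867H* = 0.0718, so H* = 8.28.
From dB/dt = 0: 0.734(1 - B*/778) = 0.0378·8.28, giving B* = 778·(1 - 0.426) = 446.
From dH/dt = 0: 0.00529·446 - 0.0919 = 0.0425C*, so C* = 2.27/0.0425 = 53.4.

B* ≈ 446, H* ≈ 8.28, C* ≈ 53.4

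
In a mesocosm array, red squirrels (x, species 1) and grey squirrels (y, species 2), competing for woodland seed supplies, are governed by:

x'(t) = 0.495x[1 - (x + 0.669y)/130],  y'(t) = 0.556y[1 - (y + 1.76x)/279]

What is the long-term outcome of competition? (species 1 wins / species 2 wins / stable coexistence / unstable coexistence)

Compare the nullcline intercepts: K1/α12 = 130/0.669 = 194 < K2 = 279; K2/α21 = 279/1.76 = 159 > K1 = 130.
Since the inequalities point opposite ways, species 2 can invade but species 1 cannot.

species 2 excludes species 1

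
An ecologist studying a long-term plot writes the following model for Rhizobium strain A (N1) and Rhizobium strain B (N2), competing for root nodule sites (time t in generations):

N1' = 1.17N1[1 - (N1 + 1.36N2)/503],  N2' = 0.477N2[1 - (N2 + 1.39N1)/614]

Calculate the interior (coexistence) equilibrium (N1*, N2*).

Setting both brackets to zero gives the nullclines N1 + 1.36N2 = 503 and 1.39N1 + N2 = 614.
Substituting N2 = 614 - 1.39N1 into the first: N1(1 - 1.36·1.39) = 503 - 1.36·614.
So N1* = -332/-0.89 = 373, and then N2* = 614 - 1.39·373 = 95.7.

N1* ≈ 373, N2* ≈ 95.7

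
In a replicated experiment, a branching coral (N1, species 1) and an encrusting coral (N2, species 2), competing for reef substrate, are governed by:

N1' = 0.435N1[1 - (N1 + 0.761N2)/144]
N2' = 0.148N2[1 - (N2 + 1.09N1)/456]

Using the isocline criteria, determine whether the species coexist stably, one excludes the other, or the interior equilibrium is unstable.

species 2 excludes species 1

Compare the nullcline intercepts: K1/α12 = 144/0.761 = 189 < K2 = 456; K2/α21 = 456/1.09 = 418 > K1 = 144.
Since the inequalities point opposite ways, species 2 can invade but species 1 cannot.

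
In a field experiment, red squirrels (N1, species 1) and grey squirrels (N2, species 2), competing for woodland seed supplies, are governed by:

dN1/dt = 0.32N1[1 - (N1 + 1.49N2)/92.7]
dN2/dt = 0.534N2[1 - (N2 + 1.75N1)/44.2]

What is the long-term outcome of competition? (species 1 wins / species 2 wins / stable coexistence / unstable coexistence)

Compare the nullcline intercepts: K1/α12 = 92.7/1.49 = 62.2 > K2 = 44.2; K2/α21 = 44.2/1.75 = 25.3 < K1 = 92.7.
Since the inequalities point opposite ways, species 1 can invade but species 2 cannot.

species 1 excludes species 2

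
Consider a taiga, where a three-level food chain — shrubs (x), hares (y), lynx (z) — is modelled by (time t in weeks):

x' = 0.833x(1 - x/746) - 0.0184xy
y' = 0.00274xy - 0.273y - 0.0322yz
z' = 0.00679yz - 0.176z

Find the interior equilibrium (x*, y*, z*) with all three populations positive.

From dz/dt = 0: 0.00679y* = 0.176, so y* = 25.9.
From dx/dt = 0: 0.833(1 - x*/746) = 0.0184·25.9, giving x* = 746·(1 - 0.573) = 319.
From dy/dt = 0: 0.00274·319 - 0.273 = 0.0322z*, so z* = 0.601/0.0322 = 18.7.

x* ≈ 319, y* ≈ 25.9, z* ≈ 18.7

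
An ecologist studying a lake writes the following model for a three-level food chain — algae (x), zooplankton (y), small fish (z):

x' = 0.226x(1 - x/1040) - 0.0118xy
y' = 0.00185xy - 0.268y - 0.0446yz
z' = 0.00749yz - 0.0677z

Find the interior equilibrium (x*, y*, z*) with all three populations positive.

x* ≈ 549, y* ≈ 9.04, z* ≈ 16.8

From dz/dt = 0: 0.00749y* = 0.0677, so y* = 9.04.
From dx/dt = 0: 0.226(1 - x*/1040) = 0.0118·9.04, giving x* = 1040·(1 - 0.472) = 549.
From dy/dt = 0: 0.00185·549 - 0.268 = 0.0446z*, so z* = 0.748/0.0446 = 16.8.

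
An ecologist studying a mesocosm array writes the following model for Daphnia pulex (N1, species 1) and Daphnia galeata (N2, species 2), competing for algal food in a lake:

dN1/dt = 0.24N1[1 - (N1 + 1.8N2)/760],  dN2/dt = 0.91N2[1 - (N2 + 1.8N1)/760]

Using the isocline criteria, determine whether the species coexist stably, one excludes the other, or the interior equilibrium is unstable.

unstable coexistence (outcome depends on initial conditions)

Compare the nullcline intercepts: K1/α12 = 760/1.8 = 422 < K2 = 760; K2/α21 = 760/1.8 = 422 < K1 = 760.
Since both are reversed, neither can invade when rare; the interior point is a saddle.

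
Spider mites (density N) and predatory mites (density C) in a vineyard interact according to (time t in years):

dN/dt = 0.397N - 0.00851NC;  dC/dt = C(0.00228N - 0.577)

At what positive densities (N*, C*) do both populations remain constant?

N* ≈ 253, C* ≈ 46.7

Set dC/dt = 0 with C > 0: 0.00228N - 0.577 = 0, so N* = 0.577/0.00228 = 253.
Set dN/dt = 0 with N > 0: 0.397 - 0.00851C = 0, so C* = 0.397/0.00851 = 46.7.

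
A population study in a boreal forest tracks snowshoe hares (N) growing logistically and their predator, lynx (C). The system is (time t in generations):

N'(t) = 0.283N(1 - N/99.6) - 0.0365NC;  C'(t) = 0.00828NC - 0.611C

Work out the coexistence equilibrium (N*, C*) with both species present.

From dC/dt = 0 with C > 0: 0.00828N* = 0.611, so N* = 73.8.
Substitute into dN/dt = 0: 0.283(1 - 73.8/99.6) = 0.0365C*.
The bracket is 0.259, giving C* = 0.0733/0.0365 = 2.01.

N* ≈ 73.8, C* ≈ 2.01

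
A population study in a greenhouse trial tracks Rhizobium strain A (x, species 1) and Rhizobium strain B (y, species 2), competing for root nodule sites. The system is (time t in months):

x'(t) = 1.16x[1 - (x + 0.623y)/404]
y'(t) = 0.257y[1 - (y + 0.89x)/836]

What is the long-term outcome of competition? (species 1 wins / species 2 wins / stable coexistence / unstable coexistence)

species 2 excludes species 1

Compare the nullcline intercepts: K1/α12 = 404/0.623 = 648 < K2 = 836; K2/α21 = 836/0.89 = 939 > K1 = 404.
Since the inequalities point opposite ways, species 2 can invade but species 1 cannot.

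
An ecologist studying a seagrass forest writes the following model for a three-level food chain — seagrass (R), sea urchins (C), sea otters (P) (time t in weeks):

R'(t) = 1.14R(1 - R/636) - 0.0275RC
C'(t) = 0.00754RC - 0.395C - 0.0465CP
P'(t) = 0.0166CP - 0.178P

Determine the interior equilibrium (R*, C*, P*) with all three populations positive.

From dP/dt = 0: 0.0166C* = 0.178, so C* = 10.7.
From dR/dt = 0: 1.14(1 - R*/636) = 0.0275·10.7, giving R* = 636·(1 - 0.259) = 471.
From dC/dt = 0: 0.00754·471 - 0.395 = 0.0465P*, so P* = 3.16/0.0465 = 68.

R* ≈ 471, C* ≈ 10.7, P* ≈ 68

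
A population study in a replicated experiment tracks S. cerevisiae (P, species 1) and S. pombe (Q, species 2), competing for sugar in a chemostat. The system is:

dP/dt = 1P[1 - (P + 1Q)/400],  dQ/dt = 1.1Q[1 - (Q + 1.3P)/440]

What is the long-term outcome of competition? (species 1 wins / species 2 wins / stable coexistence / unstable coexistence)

unstable coexistence (outcome depends on initial conditions)

Compare the nullcline intercepts: K1/α12 = 400/1 = 400 < K2 = 440; K2/α21 = 440/1.3 = 338 < K1 = 400.
Since both are reversed, neither can invade when rare; the interior point is a saddle.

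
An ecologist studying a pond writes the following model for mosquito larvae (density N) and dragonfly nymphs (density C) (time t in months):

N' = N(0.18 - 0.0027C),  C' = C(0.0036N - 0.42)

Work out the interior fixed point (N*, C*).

Set dC/dt = 0 with C > 0: 0.0036N - 0.42 = 0, so N* = 0.42/0.0036 = 117.
Set dN/dt = 0 with N > 0: 0.18 - 0.0027C = 0, so C* = 0.18/0.0027 = 66.7.

N* ≈ 117, C* ≈ 66.7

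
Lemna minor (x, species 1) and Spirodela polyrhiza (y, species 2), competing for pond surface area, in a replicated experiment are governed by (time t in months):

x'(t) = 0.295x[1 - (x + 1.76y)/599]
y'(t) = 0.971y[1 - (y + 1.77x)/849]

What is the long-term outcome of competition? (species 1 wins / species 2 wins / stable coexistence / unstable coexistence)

Compare the nullcline intercepts: K1/α12 = 599/1.76 = 340 < K2 = 849; K2/α21 = 849/1.77 = 480 < K1 = 599.
Since both are reversed, neither can invade when rare; the interior point is a saddle.

unstable coexistence (outcome depends on initial conditions)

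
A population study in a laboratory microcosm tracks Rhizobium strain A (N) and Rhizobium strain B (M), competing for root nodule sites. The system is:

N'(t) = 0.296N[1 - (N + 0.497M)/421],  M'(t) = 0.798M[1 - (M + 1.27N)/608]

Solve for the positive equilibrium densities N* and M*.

N* ≈ 322, M* ≈ 199

Setting both brackets to zero gives the nullclines N + 0.497M = 421 and 1.27N + M = 608.
Substituting M = 608 - 1.27N into the first: N(1 - 0.497·1.27) = 421 - 0.497·608.
So N* = 119/0.369 = 322, and then M* = 608 - 1.27·322 = 199.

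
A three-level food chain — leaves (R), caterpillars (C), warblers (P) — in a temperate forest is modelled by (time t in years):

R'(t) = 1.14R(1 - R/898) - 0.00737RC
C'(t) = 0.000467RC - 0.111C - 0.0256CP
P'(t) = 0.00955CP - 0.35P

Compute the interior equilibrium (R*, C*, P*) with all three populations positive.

R* ≈ 685, C* ≈ 36.6, P* ≈ 8.16

From dP/dt = 0: 0.00955C* = 0.35, so C* = 36.6.
From dR/dt = 0: 1.14(1 - R*/898) = 0.00737·36.6, giving R* = 898·(1 - 0.237) = 685.
From dC/dt = 0: 0.000467·685 - 0.111 = 0.0256P*, so P* = 0.209/0.0256 = 8.16.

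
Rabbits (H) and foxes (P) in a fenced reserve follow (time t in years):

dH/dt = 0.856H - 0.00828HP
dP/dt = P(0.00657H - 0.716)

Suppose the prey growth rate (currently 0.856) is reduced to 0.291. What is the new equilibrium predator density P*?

P* ≈ 35.1

At the interior fixed point, setting dH/dt = 0 with H > 0 fixes P* = (prey growth rate)/(HP coefficient) — independent of the other coefficients.
With the change, P* = 0.291/0.00828 = 35.1; it falls from 103.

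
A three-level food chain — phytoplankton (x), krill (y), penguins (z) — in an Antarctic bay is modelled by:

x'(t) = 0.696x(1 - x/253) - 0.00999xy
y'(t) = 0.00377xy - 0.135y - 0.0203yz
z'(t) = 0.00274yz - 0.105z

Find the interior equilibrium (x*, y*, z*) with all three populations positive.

From dz/dt = 0: 0.00274y* = 0.105, so y* = 38.3.
From dx/dt = 0: 0.696(1 - x*/253) = 0.00999·38.3, giving x* = 253·(1 - 0.55) = 114.
From dy/dt = 0: 0.00377·114 - 0.135 = 0.0203z*, so z* = 0.294/0.0203 = 14.5.

x* ≈ 114, y* ≈ 38.3, z* ≈ 14.5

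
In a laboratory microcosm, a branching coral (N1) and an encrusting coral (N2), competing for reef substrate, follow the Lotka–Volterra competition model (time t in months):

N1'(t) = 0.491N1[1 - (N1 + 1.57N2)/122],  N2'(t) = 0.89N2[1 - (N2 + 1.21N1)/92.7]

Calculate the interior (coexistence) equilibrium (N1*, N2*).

N1* ≈ 26.2, N2* ≈ 61

Setting both brackets to zero gives the nullclines N1 + 1.57N2 = 122 and 1.21N1 + N2 = 92.7.
Substituting N2 = 92.7 - 1.21N1 into the first: N1(1 - 1.57·1.21) = 122 - 1.57·92.7.
So N1* = -23.5/-0.9 = 26.2, and then N2* = 92.7 - 1.21·26.2 = 61.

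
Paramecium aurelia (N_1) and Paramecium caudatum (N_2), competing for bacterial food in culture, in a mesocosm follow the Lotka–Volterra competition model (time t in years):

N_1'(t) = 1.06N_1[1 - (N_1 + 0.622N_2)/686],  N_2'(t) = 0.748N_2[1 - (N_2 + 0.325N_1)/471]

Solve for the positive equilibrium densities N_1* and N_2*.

Setting both brackets to zero gives the nullclines N_1 + 0.622N_2 = 686 and 0.325N_1 + N_2 = 471.
Substituting N_2 = 471 - 0.325N_1 into the first: N_1(1 - 0.622·0.325) = 686 - 0.622·471.
So N_1* = 393/0.798 = 493, and then N_2* = 471 - 0.325·493 = 311.

N_1* ≈ 493, N_2* ≈ 311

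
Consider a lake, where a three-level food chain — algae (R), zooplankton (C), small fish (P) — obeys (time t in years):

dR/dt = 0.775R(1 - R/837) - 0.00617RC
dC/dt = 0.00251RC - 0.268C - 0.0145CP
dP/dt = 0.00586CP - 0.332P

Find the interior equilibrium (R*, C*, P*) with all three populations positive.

From dP/dt = 0: 0.00586C* = 0.332, so C* = 56.7.
From dR/dt = 0: 0.775(1 - R*/837) = 0.00617·56.7, giving R* = 837·(1 - 0.451) = 459.
From dC/dt = 0: 0.00251·459 - 0.268 = 0.0145P*, so P* = 0.885/0.0145 = 61.1.

R* ≈ 459, C* ≈ 56.7, P* ≈ 61.1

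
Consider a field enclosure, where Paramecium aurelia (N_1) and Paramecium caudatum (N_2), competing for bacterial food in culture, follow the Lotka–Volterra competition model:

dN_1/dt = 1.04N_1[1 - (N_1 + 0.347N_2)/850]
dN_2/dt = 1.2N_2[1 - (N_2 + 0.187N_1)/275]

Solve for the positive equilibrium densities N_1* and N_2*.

Setting both brackets to zero gives the nullclines N_1 + 0.347N_2 = 850 and 0.187N_1 + N_2 = 275.
Substituting N_2 = 275 - 0.187N_1 into the first: N_1(1 - 0.347·0.187) = 850 - 0.347·275.
So N_1* = 755/0.935 = 807, and then N_2* = 275 - 0.187·807 = 124.

N_1* ≈ 807, N_2* ≈ 124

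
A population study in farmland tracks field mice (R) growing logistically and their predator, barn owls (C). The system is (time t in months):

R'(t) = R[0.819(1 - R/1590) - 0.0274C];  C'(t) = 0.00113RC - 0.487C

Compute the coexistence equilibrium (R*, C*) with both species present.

From dC/dt = 0 with C > 0: 0.00113R* = 0.487, so R* = 431.
Substitute into dR/dt = 0: 0.819(1 - 431/1590) = 0.0274C*.
The bracket is 0.729, giving C* = 0.597/0.0274 = 21.8.

R* ≈ 431, C* ≈ 21.8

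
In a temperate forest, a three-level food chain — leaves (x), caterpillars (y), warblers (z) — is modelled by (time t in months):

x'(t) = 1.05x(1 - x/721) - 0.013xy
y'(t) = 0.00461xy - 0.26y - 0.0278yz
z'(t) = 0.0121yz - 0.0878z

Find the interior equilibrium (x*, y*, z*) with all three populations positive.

From dz/dt = 0: 0.0121y* = 0.0878, so y* = 7.26.
From dx/dt = 0: 1.05(1 - x*/721) = 0.013·7.26, giving x* = 721·(1 - 0.0898) = 656.
From dy/dt = 0: 0.00461·656 - 0.26 = 0.0278z*, so z* = 2.77/0.0278 = 99.5.

x* ≈ 656, y* ≈ 7.26, z* ≈ 99.5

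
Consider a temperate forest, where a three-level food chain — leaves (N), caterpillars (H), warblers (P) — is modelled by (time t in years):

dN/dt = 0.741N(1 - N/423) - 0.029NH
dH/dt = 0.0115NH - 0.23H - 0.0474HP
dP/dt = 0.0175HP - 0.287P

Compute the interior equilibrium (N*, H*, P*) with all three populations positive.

N* ≈ 152, H* ≈ 16.4, P* ≈ 31.9

From dP/dt = 0: 0.0175H* = 0.287, so H* = 16.4.
From dN/dt = 0: 0.741(1 - N*/423) = 0.029·16.4, giving N* = 423·(1 - 0.642) = 152.
From dH/dt = 0: 0.0115·152 - 0.23 = 0.0474P*, so P* = 1.51/0.0474 = 31.9.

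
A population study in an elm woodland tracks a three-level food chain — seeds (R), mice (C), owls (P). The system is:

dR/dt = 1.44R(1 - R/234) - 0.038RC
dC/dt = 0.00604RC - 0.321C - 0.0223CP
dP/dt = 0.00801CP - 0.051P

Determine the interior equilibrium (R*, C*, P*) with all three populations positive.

From dP/dt = 0: 0.00801C* = 0.051, so C* = 6.37.
From dR/dt = 0: 1.44(1 - R*/234) = 0.038·6.37, giving R* = 234·(1 - 0.168) = 195.
From dC/dt = 0: 0.00604·195 - 0.321 = 0.0223P*, so P* = 0.855/0.0223 = 38.3.

R* ≈ 195, C* ≈ 6.37, P* ≈ 38.3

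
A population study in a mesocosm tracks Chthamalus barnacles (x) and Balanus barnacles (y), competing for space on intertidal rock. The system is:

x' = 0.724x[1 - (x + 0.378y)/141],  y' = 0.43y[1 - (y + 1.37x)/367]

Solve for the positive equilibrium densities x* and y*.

x* ≈ 4.72, y* ≈ 361

Setting both brackets to zero gives the nullclines x + 0.378y = 141 and 1.37x + y = 367.
Substituting y = 367 - 1.37x into the first: x(1 - 0.378·1.37) = 141 - 0.378·367.
So x* = 2.27/0.482 = 4.72, and then y* = 367 - 1.37·4.72 = 361.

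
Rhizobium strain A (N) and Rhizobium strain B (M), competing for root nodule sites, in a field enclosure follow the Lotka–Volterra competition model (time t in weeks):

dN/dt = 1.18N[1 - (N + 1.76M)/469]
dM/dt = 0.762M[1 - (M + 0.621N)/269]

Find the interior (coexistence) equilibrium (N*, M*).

Setting both brackets to zero gives the nullclines N + 1.76M = 469 and 0.621N + M = 269.
Substituting M = 269 - 0.621N into the first: N(1 - 1.76·0.621) = 469 - 1.76·269.
So N* = -4.44/-0.093 = 47.8, and then M* = 269 - 0.621·47.8 = 239.

N* ≈ 47.8, M* ≈ 239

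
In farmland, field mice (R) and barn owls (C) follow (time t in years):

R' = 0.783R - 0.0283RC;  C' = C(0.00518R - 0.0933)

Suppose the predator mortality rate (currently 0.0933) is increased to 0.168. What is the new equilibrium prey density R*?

At the interior fixed point, setting dC/dt = 0 with C > 0 fixes R* = (predator death rate)/(RC coefficient) — independent of the other coefficients.
With the change, R* = 0.168/0.00518 = 32.4; it rises from 18.

R* ≈ 32.4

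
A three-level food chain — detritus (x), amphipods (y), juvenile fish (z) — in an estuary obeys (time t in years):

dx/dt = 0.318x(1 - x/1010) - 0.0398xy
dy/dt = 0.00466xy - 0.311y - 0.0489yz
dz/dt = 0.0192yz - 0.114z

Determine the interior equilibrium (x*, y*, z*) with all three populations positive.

From dz/dt = 0: 0.0192y* = 0.114, so y* = 5.94.
From dx/dt = 0: 0.318(1 - x*/1010) = 0.0398·5.94, giving x* = 1010·(1 - 0.743) = 259.
From dy/dt = 0: 0.00466·259 - 0.311 = 0.0489z*, so z* = 0.898/0.0489 = 18.4.

x* ≈ 259, y* ≈ 5.94, z* ≈ 18.4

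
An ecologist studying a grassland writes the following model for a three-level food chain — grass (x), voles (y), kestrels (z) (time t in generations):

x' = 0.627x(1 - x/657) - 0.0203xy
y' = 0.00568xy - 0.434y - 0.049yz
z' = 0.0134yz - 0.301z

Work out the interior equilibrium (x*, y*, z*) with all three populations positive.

From dz/dt = 0: 0.0134y* = 0.301, so y* = 22.5.
From dx/dt = 0: 0.627(1 - x*/657) = 0.0203·22.5, giving x* = 657·(1 - 0.727) = 179.
From dy/dt = 0: 0.00568·179 - 0.434 = 0.049z*, so z* = 0.584/0.049 = 11.9.

x* ≈ 179, y* ≈ 22.5, z* ≈ 11.9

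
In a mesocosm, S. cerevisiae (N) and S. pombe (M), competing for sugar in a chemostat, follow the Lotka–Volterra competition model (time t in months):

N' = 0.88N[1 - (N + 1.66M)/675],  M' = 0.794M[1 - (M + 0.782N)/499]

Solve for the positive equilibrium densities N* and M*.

N* ≈ 514, M* ≈ 96.8

Setting both brackets to zero gives the nullclines N + 1.66M = 675 and 0.782N + M = 499.
Substituting M = 499 - 0.782N into the first: N(1 - 1.66·0.782) = 675 - 1.66·499.
So N* = -153/-0.298 = 514, and then M* = 499 - 0.782·514 = 96.8.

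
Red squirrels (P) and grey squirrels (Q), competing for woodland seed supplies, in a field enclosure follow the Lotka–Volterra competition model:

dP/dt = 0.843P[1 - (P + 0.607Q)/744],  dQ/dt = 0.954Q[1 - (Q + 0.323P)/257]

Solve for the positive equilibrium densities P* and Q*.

P* ≈ 731, Q* ≈ 20.8

Setting both brackets to zero gives the nullclines P + 0.607Q = 744 and 0.323P + Q = 257.
Substituting Q = 257 - 0.323P into the first: P(1 - 0.607·0.323) = 744 - 0.607·257.
So P* = 588/0.804 = 731, and then Q* = 257 - 0.323·731 = 20.8.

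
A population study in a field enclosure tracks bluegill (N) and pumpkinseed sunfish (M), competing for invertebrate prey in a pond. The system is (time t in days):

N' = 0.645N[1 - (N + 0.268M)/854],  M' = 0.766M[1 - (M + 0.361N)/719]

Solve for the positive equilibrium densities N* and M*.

Setting both brackets to zero gives the nullclines N + 0.268M = 854 and 0.361N + M = 719.
Substituting M = 719 - 0.361N into the first: N(1 - 0.268·0.361) = 854 - 0.268·719.
So N* = 661/0.903 = 732, and then M* = 719 - 0.361·732 = 455.

N* ≈ 732, M* ≈ 455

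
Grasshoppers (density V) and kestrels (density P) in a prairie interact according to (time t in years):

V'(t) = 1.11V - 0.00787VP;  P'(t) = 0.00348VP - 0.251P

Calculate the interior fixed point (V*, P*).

V* ≈ 72.1, P* ≈ 141

Set dP/dt = 0 with P > 0: 0.00348V - 0.251 = 0, so V* = 0.251/0.00348 = 72.1.
Set dV/dt = 0 with V > 0: 1.11 - 0.00787P = 0, so P* = 1.11/0.00787 = 141.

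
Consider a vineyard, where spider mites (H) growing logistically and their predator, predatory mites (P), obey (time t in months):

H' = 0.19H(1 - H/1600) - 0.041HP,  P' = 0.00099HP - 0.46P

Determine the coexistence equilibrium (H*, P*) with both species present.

H* ≈ 465, P* ≈ 3.29

From dP/dt = 0 with P > 0: 0.00099H* = 0.46, so H* = 465.
Substitute into dH/dt = 0: 0.19(1 - 465/1600) = 0.041P*.
The bracket is 0.71, giving P* = 0.135/0.041 = 3.29.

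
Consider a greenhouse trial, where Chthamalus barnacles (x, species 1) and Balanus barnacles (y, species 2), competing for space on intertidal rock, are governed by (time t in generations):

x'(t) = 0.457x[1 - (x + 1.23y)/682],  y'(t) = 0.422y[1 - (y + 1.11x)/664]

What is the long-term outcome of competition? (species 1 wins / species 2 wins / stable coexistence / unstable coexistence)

Compare the nullcline intercepts: K1/α12 = 682/1.23 = 554 < K2 = 664; K2/α21 = 664/1.11 = 598 < K1 = 682.
Since both are reversed, neither can invade when rare; the interior point is a saddle.

unstable coexistence (outcome depends on initial conditions)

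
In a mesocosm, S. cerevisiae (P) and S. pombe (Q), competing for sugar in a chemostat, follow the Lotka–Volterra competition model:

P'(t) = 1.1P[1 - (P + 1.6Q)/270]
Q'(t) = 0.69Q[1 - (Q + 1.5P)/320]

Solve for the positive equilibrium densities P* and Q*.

Setting both brackets to zero gives the nullclines P + 1.6Q = 270 and 1.5P + Q = 320.
Substituting Q = 320 - 1.5P into the first: P(1 - 1.6·1.5) = 270 - 1.6·320.
So P* = -242/-1.4 = 173, and then Q* = 320 - 1.5·173 = 60.7.

P* ≈ 173, Q* ≈ 60.7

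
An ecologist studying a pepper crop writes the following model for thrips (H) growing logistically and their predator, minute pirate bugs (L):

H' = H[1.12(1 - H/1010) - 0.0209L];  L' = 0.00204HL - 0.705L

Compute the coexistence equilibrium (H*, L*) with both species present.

H* ≈ 346, L* ≈ 35.3

From dL/dt = 0 with L > 0: 0.00204H* = 0.705, so H* = 346.
Substitute into dH/dt = 0: 1.12(1 - 346/1010) = 0.0209L*.
The bracket is 0.658, giving L* = 0.737/0.0209 = 35.3.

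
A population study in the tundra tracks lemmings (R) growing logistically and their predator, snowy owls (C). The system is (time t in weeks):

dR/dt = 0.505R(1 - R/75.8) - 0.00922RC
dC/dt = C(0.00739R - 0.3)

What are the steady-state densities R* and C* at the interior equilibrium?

R* ≈ 40.6, C* ≈ 25.4

From dC/dt = 0 with C > 0: 0.00739R* = 0.3, so R* = 40.6.
Substitute into dR/dt = 0: 0.505(1 - 40.6/75.8) = 0.00922C*.
The bracket is 0.464, giving C* = 0.235/0.00922 = 25.4.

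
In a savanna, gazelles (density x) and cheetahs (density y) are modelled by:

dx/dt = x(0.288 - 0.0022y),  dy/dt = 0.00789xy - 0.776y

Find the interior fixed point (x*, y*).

x* ≈ 98.4, y* ≈ 131

Set dy/dt = 0 with y > 0: 0.00789x - 0.776 = 0, so x* = 0.776/0.00789 = 98.4.
Set dx/dt = 0 with x > 0: 0.288 - 0.0022y = 0, so y* = 0.288/0.0022 = 131.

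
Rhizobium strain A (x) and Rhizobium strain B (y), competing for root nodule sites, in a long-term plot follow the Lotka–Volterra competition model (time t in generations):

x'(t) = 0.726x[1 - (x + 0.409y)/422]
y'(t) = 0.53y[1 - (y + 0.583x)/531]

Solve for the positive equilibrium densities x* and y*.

Setting both brackets to zero gives the nullclines x + 0.409y = 422 and 0.583x + y = 531.
Substituting y = 531 - 0.583x into the first: x(1 - 0.409·0.583) = 422 - 0.409·531.
So x* = 205/0.762 = 269, and then y* = 531 - 0.583·269 = 374.

x* ≈ 269, y* ≈ 374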